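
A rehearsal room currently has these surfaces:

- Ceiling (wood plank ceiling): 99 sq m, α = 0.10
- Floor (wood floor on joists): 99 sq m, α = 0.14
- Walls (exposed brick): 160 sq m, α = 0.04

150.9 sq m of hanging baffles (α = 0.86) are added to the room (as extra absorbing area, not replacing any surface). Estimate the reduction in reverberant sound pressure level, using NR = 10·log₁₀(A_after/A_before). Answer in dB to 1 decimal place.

7.2 dB

Total absorption A_before = 99·0.10 + 99·0.14 + 160·0.04
  = 9.900 + 13.860 + 6.400 = 30.160 sq m sabins.
Added absorption = 150.9 × 0.86 = 129.774 sabins.
New total A_after = 159.934 sabins.
Reduction = 10 log₁₀(A_after/A_before) = 10 log₁₀(5.3029) = 7.2 dB.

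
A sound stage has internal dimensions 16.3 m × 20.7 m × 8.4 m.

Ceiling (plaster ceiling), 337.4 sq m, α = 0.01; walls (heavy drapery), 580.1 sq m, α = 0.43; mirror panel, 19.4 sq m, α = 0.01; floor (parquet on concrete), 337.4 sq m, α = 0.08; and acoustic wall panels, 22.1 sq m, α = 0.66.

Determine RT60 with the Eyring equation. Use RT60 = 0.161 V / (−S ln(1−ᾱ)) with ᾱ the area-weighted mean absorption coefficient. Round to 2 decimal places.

1.37 sec

S = Σ Sᵢ = 1296.4 sq m.
Absorption A = 337.4×0.01 + 580.1×0.43 + 19.4×0.01 + 337.4×0.08 + 22.1×0.66 = 294.589 sabins.
ᾱ = 294.589 / 1296.4 = 0.2272.
−S·ln(1−ᾱ) = −1296.4 × ln(1 − 0.2272) = 334.128.
V = 16.3 × 20.7 × 8.4 = 2834.244 m³.
RT60 = 0.161 × 2834.244 / 334.128 = 1.37 s.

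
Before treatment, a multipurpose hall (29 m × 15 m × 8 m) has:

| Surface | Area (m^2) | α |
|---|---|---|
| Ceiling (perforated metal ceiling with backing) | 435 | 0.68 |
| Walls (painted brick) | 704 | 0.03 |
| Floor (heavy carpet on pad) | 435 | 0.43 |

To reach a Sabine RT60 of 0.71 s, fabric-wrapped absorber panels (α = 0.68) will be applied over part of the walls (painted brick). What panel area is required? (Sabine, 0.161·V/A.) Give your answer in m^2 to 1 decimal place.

438.7

Total absorption A₁ = 435*0.68 + 704*0.03 + 435*0.43
  = 295.800 + 21.120 + 187.050 = 503.970 m^2 sabins.
V = 3480 m³. Target absorption A₂ = 0.161 × 3480 / 0.71 = 789.127 sabins.
Absorption to add: 789.127 − 503.970 = 285.157 sabins.
Each m^2 of panel replacing the walls (painted brick) adds (0.68 − 0.03) = 0.65 sabins.
Panel area = 285.157 / 0.65 = 438.7 m^2.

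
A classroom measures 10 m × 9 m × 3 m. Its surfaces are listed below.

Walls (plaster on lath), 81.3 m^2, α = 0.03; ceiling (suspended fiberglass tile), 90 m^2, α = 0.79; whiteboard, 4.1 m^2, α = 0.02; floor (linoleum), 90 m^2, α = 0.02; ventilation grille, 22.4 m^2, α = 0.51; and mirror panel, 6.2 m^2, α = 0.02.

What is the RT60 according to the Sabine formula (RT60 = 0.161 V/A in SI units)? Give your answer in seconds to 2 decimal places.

A = Σ Sᵢαᵢ = 81.3·0.03 + 90·0.79 + 4.1·0.02 + 90·0.02 + 22.4·0.51 + 6.2·0.02 = 86.969 sabins.
V = 10·9·3 = 270 m³.
T = 0.161 V/A = 0.161·270/86.969 = 0.50 s.

0.50 s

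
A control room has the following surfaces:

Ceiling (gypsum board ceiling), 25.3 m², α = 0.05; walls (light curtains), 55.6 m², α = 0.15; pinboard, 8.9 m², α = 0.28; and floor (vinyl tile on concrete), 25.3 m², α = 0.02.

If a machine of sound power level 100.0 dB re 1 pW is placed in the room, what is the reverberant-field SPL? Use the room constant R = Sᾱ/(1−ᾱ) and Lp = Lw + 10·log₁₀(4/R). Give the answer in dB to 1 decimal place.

Σ(Sᵢαᵢ) = 25.3×0.05 + 55.6×0.15 + 8.9×0.28 + 25.3×0.02 = 12.603; total area S = 115.1 m².
ᾱ = 0.1095, so room constant R = A/(1−ᾱ) = 14.153 m².
Lp = 100.0 + 10·log₁₀(4/14.153) = 100.0 + (-5.49) = 94.5 dB.

94.5 dB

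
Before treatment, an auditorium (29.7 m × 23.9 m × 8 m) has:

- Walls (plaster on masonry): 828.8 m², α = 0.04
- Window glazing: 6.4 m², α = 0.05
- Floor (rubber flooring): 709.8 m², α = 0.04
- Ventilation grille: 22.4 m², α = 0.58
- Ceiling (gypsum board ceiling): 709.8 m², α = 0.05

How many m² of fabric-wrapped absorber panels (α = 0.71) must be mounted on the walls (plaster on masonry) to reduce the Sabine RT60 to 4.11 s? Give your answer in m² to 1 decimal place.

Summing Sᵢαᵢ: 33.152 + 0.320 + 28.392 + 12.992 + 35.490 → A₁ = 110.346 sabins.
V = 5678.64 m³. Target absorption A₂ = 0.161 × 5678.64 / 4.11 = 222.448 sabins.
Absorption to add: 222.448 − 110.346 = 112.102 sabins.
Each m² of panel replacing the walls (plaster on masonry) adds (0.71 − 0.04) = 0.67 sabins.
Area = ΔA/Δα = 112.102/0.67 = 167.3 m².

167.3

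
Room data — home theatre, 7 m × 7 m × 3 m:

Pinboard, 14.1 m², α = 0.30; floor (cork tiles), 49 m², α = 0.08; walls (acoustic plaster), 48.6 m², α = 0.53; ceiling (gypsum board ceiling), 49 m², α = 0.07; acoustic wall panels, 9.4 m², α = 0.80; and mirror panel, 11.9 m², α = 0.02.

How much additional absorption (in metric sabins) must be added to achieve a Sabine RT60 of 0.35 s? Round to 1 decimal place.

Equivalent absorption area: A₁ = 14.1·0.30 + 49·0.08 + 48.6·0.53 + 49·0.07 + 9.4·0.80 + 11.9·0.02 = 45.096 m².
For T = 0.35 s, need A₂ = 0.161·V/T = 0.161·147/0.35 = 67.620 sabins.
Additional absorption ΔA = 67.620 − 45.096 = 22.5 sabins.

22.5 sabins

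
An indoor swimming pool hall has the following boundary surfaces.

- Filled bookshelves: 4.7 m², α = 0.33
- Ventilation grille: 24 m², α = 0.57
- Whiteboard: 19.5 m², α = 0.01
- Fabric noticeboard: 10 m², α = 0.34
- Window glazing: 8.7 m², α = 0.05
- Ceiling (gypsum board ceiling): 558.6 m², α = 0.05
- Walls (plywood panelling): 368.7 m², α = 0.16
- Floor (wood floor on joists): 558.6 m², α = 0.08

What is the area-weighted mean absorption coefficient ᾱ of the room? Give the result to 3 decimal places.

0.097

S = Σ Sᵢ = 4.7 + 24 + 19.5 + 10 + 8.7 + 558.6 + 368.7 + 558.6 = 1552.8 m².
A = 4.7*0.33 + 24*0.57 + 19.5*0.01 + 10*0.34 + 8.7*0.05 + 558.6*0.05 + 368.7*0.16 + 558.6*0.08 = 150.871 sabins.
ᾱ = A/S = 0.097.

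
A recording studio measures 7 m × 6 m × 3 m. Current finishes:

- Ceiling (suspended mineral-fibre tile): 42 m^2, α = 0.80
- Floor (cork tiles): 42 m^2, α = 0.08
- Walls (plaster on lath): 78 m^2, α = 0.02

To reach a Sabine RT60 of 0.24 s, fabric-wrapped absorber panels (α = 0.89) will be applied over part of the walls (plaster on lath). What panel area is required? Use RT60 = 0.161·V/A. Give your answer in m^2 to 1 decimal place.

Equivalent absorption area: A₁ = 42·0.80 + 42·0.08 + 78·0.02 = 38.520 m^2.
Required A₂ = 0.161·126/0.24 = 84.525 sabins.
ΔA needed = 84.525 − 38.520 = 46.005 sabins.
Net gain per m^2: Δα = 0.89 − 0.02 = 0.87.
Area = ΔA/Δα = 46.005/0.87 = 52.9 m^2.

52.9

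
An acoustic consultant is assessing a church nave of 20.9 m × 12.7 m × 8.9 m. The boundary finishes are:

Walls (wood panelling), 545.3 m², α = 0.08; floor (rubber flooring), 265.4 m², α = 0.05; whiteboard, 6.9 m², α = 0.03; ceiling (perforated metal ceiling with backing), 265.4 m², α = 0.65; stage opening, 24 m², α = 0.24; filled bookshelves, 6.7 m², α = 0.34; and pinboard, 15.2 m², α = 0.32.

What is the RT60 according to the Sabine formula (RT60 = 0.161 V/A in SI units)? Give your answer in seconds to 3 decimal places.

Equivalent absorption area: A = 545.3*0.08 + 265.4*0.05 + 6.9*0.03 + 265.4*0.65 + 24*0.24 + 6.7*0.34 + 15.2*0.32 = 242.513 m².
Room volume: 2362.327 m³.
RT60 = 0.161 · V / A = 0.161 × 2362.327 / 242.513 = 1.568 s.

1.568 sec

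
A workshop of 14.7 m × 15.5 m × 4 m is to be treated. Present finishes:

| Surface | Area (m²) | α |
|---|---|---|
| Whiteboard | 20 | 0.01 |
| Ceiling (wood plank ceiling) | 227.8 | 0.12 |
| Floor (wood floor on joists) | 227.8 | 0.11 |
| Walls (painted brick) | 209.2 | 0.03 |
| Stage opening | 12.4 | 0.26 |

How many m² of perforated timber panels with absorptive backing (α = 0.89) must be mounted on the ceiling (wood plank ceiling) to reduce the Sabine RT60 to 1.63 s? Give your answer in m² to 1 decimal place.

Equivalent absorption area: A₁ = 20*0.01 + 227.8*0.12 + 227.8*0.11 + 209.2*0.03 + 12.4*0.26 = 62.094 m².
V = 911.4 m³. Target absorption A₂ = 0.161 × 911.4 / 1.63 = 90.022 sabins.
ΔA needed = 90.022 − 62.094 = 27.928 sabins.
Each m² of panel replacing the ceiling (wood plank ceiling) adds (0.89 − 0.12) = 0.77 sabins.
Panel area = 27.928 / 0.77 = 36.3 m².

36.3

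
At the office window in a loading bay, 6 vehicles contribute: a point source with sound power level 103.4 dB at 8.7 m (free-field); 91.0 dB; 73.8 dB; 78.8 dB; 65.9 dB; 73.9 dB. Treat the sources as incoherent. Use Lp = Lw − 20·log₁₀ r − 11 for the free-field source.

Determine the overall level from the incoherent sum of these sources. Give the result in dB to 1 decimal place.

Source at 8.7 m: Lp = 103.4 − 20·log₁₀(8.7) − 11 = 73.6 dB.
Converting to relative power and adding: 10^(73.6/10) + 10^(91.0/10) + 10^(73.8/10) + 10^(78.8/10) + 10^(65.9/10) + 10^(73.9/10) = 1.41e+09.
L_total = 10·log₁₀(1.41e+09) = 91.5 dB.

91.5 dB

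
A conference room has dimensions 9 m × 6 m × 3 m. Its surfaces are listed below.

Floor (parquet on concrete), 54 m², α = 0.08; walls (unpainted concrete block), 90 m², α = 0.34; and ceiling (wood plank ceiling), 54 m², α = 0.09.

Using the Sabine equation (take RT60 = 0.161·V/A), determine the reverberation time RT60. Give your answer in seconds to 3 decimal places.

0.656 seconds

Summing Sᵢαᵢ: 4.320 + 30.600 + 4.860 → A = 39.780 sabins.
Volume V = 9 × 6 × 3 = 162 m³.
T = 0.161 V/A = 0.161·162/39.780 = 0.656 s.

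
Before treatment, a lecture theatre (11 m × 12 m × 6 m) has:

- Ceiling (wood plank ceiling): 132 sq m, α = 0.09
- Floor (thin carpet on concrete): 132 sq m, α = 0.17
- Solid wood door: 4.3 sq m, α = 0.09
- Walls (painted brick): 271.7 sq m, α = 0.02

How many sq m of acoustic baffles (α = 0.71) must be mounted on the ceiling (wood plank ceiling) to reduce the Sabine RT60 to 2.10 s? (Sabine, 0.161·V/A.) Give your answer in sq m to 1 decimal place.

33.2

Total absorption A₁ = 132·0.09 + 132·0.17 + 4.3·0.09 + 271.7·0.02
  = 11.880 + 22.440 + 0.387 + 5.434 = 40.141 sq m sabins.
V = 792 m³. Target absorption A₂ = 0.161 × 792 / 2.10 = 60.720 sabins.
ΔA needed = 60.720 − 40.141 = 20.579 sabins.
Each sq m of panel replacing the ceiling (wood plank ceiling) adds (0.71 − 0.09) = 0.62 sabins.
Area = ΔA/Δα = 20.579/0.62 = 33.2 sq m.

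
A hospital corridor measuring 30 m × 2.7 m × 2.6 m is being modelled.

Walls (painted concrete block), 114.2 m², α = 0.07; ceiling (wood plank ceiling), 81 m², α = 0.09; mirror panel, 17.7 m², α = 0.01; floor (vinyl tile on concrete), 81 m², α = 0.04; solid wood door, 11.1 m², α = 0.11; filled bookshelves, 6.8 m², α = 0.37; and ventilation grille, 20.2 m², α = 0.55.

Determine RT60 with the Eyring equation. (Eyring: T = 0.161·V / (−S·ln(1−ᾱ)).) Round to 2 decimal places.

S = Σ Sᵢ = 332.0 m².
Absorption A = 114.2×0.07 + 81×0.09 + 17.7×0.01 + 81×0.04 + 11.1×0.11 + 6.8×0.37 + 20.2×0.55 = 33.548 sabins.
ᾱ = 33.548 / 332.0 = 0.1010.
−S·ln(1−ᾱ) = −332.0 × ln(1 − 0.1010) = 35.349.
V = 30 × 2.7 × 2.6 = 210.6 m³.
RT60 = 0.161 × 210.6 / 35.349 = 0.96 s.

0.96 seconds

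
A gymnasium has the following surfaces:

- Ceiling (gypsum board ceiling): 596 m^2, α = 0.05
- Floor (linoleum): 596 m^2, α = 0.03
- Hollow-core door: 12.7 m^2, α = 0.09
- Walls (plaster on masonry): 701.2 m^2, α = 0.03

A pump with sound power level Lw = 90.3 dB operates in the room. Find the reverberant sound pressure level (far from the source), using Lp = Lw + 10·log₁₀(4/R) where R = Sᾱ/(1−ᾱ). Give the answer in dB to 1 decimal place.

77.7 dB

A = 69.859 sabins; S = 1905.9 m^2.
ᾱ = 0.0367, so room constant R = A/(1−ᾱ) = 72.521 m^2.
Lp = 90.3 + 10·log₁₀(4/72.521) = 90.3 + (-12.58) = 77.7 dB.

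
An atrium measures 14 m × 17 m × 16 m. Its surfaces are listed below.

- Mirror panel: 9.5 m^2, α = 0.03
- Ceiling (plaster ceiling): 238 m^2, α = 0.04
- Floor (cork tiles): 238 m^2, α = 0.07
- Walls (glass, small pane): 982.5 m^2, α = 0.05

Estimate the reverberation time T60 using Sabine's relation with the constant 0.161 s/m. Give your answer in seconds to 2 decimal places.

Summing Sᵢαᵢ: 0.285 + 9.520 + 16.660 + 49.125 → A = 75.590 sabins.
Volume V = 14 × 17 × 16 = 3808 m³.
Sabine: RT60 = 0.161 × 3808 / 75.590 = 8.11 s.

8.11 sec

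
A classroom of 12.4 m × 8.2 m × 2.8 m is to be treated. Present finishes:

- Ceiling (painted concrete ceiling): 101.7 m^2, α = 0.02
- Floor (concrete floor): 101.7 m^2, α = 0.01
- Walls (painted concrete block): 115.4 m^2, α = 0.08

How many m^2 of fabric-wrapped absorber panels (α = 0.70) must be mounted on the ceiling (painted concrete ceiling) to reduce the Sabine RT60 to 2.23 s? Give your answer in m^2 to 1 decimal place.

Summing Sᵢαᵢ: 2.034 + 1.017 + 9.232 → A₁ = 12.283 sabins.
V = 284.704 m³. Target absorption A₂ = 0.161 × 284.704 / 2.23 = 20.555 sabins.
Absorption to add: 20.555 − 12.283 = 8.272 sabins.
Net gain per m^2: Δα = 0.70 − 0.02 = 0.68.
Panel area = 8.272 / 0.68 = 12.2 m^2.

12.2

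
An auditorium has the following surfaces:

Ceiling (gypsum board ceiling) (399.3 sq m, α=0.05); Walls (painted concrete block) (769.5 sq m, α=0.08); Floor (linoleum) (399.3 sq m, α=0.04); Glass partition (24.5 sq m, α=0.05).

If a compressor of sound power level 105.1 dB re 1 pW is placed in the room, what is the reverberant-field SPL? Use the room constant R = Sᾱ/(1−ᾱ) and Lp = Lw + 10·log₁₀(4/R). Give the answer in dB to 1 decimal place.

90.9 dB

Σ(Sᵢαᵢ) = 399.3·0.05 + 769.5·0.08 + 399.3·0.04 + 24.5·0.05 = 98.722; total area S = 1592.6 sq m.
ᾱ = 98.722/1592.6 = 0.0620; R = Sᾱ/(1−ᾱ) = 98.722/(1−0.0620) = 105.247 sq m.
Lp = Lw + 10 log₁₀(4/R) = 105.1 -14.20 = 90.9 dB.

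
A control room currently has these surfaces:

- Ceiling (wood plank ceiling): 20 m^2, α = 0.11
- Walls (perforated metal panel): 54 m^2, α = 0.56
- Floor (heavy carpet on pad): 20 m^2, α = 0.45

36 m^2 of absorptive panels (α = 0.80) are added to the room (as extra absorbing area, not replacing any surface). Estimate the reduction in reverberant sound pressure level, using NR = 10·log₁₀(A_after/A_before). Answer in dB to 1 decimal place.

2.3 dB

A_before = Σ Sᵢαᵢ = 20×0.11 + 54×0.56 + 20×0.45 = 41.440 sabins.
Added absorption = 36 × 0.80 = 28.800 sabins.
A_after = 41.440 + 28.800 = 70.240 sabins.
NR = 10·log₁₀(70.240/41.440) = 2.3 dB.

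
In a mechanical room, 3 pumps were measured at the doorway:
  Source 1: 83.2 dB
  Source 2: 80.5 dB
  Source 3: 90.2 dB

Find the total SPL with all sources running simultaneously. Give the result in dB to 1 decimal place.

91.4 dB

Σ 10^(Lᵢ/10) = 1.368e+09.
Back to dB: 10·log₁₀ Σ = 91.4 dB.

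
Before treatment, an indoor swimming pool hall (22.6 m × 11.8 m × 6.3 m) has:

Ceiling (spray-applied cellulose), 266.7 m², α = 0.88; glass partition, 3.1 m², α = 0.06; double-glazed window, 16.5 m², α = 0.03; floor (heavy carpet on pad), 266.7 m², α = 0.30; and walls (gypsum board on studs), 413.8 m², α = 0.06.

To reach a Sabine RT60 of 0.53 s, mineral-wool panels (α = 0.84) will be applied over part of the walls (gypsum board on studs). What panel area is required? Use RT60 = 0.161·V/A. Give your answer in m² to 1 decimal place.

218.1

Total absorption A₁ = 266.7*0.88 + 3.1*0.06 + 16.5*0.03 + 266.7*0.30 + 413.8*0.06
  = 234.696 + 0.186 + 0.495 + 80.010 + 24.828 = 340.215 m² sabins.
V = 1680.084 m³. Target absorption A₂ = 0.161 × 1680.084 / 0.53 = 510.365 sabins.
Absorption to add: 510.365 − 340.215 = 170.150 sabins.
Net gain per m²: Δα = 0.84 − 0.06 = 0.78.
Panel area = 170.150 / 0.78 = 218.1 m².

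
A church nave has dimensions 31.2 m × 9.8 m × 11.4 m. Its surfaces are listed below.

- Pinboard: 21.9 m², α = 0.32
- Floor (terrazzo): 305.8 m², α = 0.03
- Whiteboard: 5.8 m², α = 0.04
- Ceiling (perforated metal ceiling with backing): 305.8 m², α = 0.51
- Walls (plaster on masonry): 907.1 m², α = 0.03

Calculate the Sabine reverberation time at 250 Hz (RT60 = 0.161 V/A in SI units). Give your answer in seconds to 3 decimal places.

A = Σ Sᵢαᵢ = 21.9·0.32 + 305.8·0.03 + 5.8·0.04 + 305.8·0.51 + 907.1·0.03 = 199.585 sabins.
Volume V = 31.2 × 9.8 × 11.4 = 3485.664 m³.
T = 0.161 V/A = 0.161·3485.664/199.585 = 2.812 s.

2.812 sec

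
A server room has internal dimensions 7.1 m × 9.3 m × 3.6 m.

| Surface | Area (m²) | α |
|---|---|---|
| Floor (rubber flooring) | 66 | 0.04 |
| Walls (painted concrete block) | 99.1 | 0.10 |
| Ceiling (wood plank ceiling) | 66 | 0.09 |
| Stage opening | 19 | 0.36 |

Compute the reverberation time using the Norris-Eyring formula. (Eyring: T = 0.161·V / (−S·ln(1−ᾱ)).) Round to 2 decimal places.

S = Σ Sᵢ = 250.1 m².
Absorption A = 66·0.04 + 99.1·0.10 + 66·0.09 + 19·0.36 = 25.330 sabins.
Mean coefficient ᾱ = A/S = 0.1013.
Eyring denominator: −S ln(1−ᾱ) = 26.712.
V = 7.1 × 9.3 × 3.6 = 237.708 m³.
RT60 = 0.161 × 237.708 / 26.712 = 1.43 s.

1.43 s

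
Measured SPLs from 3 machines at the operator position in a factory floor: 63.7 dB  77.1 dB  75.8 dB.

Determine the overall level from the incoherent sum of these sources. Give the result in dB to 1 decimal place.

Converting to relative power and adding: 10^(63.7/10) + 10^(77.1/10) + 10^(75.8/10) = 9.165e+07.
Back to dB: 10·log₁₀ Σ = 79.6 dB.

79.6 dB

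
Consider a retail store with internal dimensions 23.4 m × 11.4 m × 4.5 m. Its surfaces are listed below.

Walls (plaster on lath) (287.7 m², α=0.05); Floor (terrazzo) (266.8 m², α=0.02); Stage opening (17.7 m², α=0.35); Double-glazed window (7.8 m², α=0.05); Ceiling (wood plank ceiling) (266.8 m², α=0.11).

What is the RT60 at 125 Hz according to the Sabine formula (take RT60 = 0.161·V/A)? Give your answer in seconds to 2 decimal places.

Summing Sᵢαᵢ: 14.385 + 5.336 + 6.195 + 0.390 + 29.348 → A = 55.654 sabins.
Room volume: 1200.42 m³.
T = 0.161 V/A = 0.161·1200.42/55.654 = 3.47 s.

3.47 seconds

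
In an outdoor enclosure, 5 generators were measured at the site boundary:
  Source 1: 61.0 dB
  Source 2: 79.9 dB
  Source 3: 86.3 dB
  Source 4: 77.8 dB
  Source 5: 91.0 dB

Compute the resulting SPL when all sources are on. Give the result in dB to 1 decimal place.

Converting to relative power and adding: 10^(61.0/10) + 10^(79.9/10) + 10^(86.3/10) + 10^(77.8/10) + 10^(91.0/10) = 1.845e+09.
Combined level = 10 log₁₀(1.845e+09) = 92.7 dB.

92.7 dB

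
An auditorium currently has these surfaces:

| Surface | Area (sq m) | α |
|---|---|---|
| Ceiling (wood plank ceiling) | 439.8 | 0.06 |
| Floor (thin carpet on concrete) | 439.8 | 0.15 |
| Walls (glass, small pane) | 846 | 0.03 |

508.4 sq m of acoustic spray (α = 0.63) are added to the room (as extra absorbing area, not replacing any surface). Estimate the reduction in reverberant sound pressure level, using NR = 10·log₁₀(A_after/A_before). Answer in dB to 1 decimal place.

5.7 dB

Equivalent absorption area: A_before = 439.8×0.06 + 439.8×0.15 + 846×0.03 = 117.738 sq m.
Added absorption = 508.4 × 0.63 = 320.292 sabins.
New total A_after = 438.030 sabins.
NR = 10·log₁₀(438.030/117.738) = 5.7 dB.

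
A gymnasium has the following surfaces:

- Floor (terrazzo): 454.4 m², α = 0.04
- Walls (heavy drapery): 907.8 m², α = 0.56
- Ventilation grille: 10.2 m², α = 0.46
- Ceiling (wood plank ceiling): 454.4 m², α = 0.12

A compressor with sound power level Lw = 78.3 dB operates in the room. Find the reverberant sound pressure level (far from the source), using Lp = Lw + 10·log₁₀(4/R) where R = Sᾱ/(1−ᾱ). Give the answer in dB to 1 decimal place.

A = 585.764 sabins; S = 1826.8 m².
ᾱ = 585.764/1826.8 = 0.3207; R = Sᾱ/(1−ᾱ) = 585.764/(1−0.3207) = 862.305 m².
Lp = Lw + 10 log₁₀(4/R) = 78.3 -23.34 = 55.0 dB.

55.0 dB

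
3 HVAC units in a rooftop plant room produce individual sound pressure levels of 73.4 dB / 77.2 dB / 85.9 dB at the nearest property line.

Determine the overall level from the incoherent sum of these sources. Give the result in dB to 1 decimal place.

86.7 dB

Σ 10^(Lᵢ/10) = 4.634e+08.
Back to dB: 10·log₁₀ Σ = 86.7 dB.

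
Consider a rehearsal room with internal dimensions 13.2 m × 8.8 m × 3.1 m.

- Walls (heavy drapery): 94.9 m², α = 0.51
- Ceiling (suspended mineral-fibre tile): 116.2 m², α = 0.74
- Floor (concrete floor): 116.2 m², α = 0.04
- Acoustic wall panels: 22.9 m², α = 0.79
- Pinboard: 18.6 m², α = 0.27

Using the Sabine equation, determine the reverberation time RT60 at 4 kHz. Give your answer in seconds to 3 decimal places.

0.358 seconds

Summing Sᵢαᵢ: 48.399 + 85.988 + 4.648 + 18.091 + 5.022 → A = 162.148 sabins.
Volume V = 13.2 × 8.8 × 3.1 = 360.096 m³.
T = 0.161 V/A = 0.161·360.096/162.148 = 0.358 s.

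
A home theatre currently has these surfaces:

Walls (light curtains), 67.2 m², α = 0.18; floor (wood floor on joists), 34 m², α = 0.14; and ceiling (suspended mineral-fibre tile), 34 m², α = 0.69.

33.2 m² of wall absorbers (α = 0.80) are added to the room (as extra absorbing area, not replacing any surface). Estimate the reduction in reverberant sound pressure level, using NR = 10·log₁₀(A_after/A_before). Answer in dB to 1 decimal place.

2.2 dB

Summing Sᵢαᵢ: 12.096 + 4.760 + 23.460 → A_before = 40.316 sabins.
Treatment contributes 33.2·0.80 = 26.560 sabins.
A_after = 40.316 + 26.560 = 66.876 sabins.
Reduction = 10 log₁₀(A_after/A_before) = 10 log₁₀(1.6588) = 2.2 dB.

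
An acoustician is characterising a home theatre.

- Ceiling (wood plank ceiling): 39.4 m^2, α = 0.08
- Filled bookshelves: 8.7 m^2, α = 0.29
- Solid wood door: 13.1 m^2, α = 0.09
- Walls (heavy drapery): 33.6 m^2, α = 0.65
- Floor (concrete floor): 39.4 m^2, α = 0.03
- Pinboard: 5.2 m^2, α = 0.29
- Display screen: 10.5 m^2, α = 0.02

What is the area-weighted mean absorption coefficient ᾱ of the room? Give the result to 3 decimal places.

0.211

S = Σ Sᵢ = 39.4 + 8.7 + 13.1 + 33.6 + 39.4 + 5.2 + 10.5 = 149.9 m^2.
Weighted sum Σ Sα = 31.594.
ᾱ = 31.594 / 149.9 = 0.211.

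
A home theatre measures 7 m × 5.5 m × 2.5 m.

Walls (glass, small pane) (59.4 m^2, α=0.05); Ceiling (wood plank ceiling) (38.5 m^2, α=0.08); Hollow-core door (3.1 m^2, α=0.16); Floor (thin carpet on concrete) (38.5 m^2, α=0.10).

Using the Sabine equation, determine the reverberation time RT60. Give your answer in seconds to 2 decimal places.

Equivalent absorption area: A = 59.4*0.05 + 38.5*0.08 + 3.1*0.16 + 38.5*0.10 = 10.396 m^2.
Volume V = 7 × 5.5 × 2.5 = 96.25 m³.
RT60 = 0.161 · V / A = 0.161 × 96.25 / 10.396 = 1.49 s.

1.49 sec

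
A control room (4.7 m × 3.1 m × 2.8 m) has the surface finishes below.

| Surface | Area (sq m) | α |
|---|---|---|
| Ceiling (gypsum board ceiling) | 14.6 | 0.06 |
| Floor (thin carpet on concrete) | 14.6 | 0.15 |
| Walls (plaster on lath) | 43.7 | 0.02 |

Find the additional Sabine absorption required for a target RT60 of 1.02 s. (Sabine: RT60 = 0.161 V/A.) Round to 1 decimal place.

Total absorption A₁ = 14.6*0.06 + 14.6*0.15 + 43.7*0.02
  = 0.876 + 2.190 + 0.874 = 3.940 sq m sabins.
For T = 1.02 s, need A₂ = 0.161·V/T = 0.161·40.796/1.02 = 6.439 sabins.
Shortfall: 6.439 − 3.940 = 2.5 sabins.

2.5 sabins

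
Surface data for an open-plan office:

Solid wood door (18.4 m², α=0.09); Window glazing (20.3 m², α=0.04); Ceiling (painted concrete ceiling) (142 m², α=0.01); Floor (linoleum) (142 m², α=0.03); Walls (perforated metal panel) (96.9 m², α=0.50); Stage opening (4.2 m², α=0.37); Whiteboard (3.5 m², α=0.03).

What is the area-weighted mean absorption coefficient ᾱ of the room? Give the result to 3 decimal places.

S = Σ Sᵢ = 18.4 + 20.3 + 142 + 142 + 96.9 + 4.2 + 3.5 = 427.3 m².
Weighted sum Σ Sα = 58.257.
ᾱ = 58.257 / 427.3 = 0.136.

0.136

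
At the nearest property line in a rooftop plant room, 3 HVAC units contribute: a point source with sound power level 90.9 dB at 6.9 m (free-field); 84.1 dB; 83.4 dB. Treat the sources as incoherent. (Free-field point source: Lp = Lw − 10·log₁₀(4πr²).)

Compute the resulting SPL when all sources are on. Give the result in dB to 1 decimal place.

86.8 dB

Source at 6.9 m: Lp = 90.9 − 10·log₁₀(4π·6.9²) = 90.9 − 10·log₁₀(598.285) = 63.1 dB.
Converting to relative power and adding: 10^(63.1/10) + 10^(84.1/10) + 10^(83.4/10) = 4.779e+08.
Combined level = 10 log₁₀(4.779e+08) = 86.8 dB.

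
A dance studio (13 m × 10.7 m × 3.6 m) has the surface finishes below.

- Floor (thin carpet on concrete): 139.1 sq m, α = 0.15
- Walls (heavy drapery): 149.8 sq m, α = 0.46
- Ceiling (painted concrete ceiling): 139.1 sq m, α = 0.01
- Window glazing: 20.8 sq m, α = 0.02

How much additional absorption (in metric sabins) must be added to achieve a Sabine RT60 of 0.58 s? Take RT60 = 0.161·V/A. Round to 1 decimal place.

47.4 sabins

Total absorption A₁ = 139.1·0.15 + 149.8·0.46 + 139.1·0.01 + 20.8·0.02
  = 20.865 + 68.908 + 1.391 + 0.416 = 91.580 sq m sabins.
Target A₂ = 0.161·500.76/0.58 = 139.004 sabins (V = 500.76 m³).
Shortfall: 139.004 − 91.580 = 47.4 sabins.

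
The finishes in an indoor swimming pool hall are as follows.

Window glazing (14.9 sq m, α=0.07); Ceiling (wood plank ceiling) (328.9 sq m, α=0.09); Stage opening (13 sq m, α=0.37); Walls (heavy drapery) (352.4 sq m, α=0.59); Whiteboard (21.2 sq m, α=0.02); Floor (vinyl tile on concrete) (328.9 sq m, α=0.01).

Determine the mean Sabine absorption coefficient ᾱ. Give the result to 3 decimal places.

0.233

S = Σ Sᵢ = 14.9 + 328.9 + 13 + 352.4 + 21.2 + 328.9 = 1059.3 sq m.
Weighted sum Σ Sα = 247.083.
ᾱ = A/S = 0.233.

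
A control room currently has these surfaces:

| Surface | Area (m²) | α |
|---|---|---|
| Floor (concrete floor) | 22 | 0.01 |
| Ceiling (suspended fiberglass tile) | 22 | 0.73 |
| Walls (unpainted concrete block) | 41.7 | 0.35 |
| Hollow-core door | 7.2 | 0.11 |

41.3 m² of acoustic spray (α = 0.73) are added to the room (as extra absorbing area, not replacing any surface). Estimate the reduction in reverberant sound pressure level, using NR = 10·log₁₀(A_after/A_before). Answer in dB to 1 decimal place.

Total absorption A_before = 22*0.01 + 22*0.73 + 41.7*0.35 + 7.2*0.11
  = 0.220 + 16.060 + 14.595 + 0.792 = 31.667 m² sabins.
Added absorption = 41.3 × 0.73 = 30.149 sabins.
New total A_after = 61.816 sabins.
NR = 10·log₁₀(61.816/31.667) = 2.9 dB.

2.9 dB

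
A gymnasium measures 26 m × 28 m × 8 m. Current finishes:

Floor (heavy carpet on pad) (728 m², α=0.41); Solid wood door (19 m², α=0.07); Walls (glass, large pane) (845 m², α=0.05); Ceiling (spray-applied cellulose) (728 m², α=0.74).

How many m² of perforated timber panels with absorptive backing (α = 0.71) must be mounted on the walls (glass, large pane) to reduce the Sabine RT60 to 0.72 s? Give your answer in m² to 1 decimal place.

638.7

Summing Sᵢαᵢ: 298.480 + 1.330 + 42.250 + 538.720 → A₁ = 880.780 sabins.
V = 5824 m³. Target absorption A₂ = 0.161 × 5824 / 0.72 = 1302.311 sabins.
ΔA needed = 1302.311 − 880.780 = 421.531 sabins.
Net gain per m²: Δα = 0.71 − 0.05 = 0.66.
Area = ΔA/Δα = 421.531/0.66 = 638.7 m².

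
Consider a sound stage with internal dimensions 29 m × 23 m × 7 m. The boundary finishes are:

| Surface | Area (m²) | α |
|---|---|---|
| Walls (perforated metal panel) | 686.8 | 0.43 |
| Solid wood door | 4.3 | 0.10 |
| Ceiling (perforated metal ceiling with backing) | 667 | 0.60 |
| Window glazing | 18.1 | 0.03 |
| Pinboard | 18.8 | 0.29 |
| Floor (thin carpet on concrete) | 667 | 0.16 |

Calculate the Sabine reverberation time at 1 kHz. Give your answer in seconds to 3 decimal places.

A = Σ Sᵢαᵢ = 686.8*0.43 + 4.3*0.10 + 667*0.60 + 18.1*0.03 + 18.8*0.29 + 667*0.16 = 808.669 sabins.
V = 29·23·7 = 4669 m³.
Sabine: RT60 = 0.161 × 4669 / 808.669 = 0.930 s.

0.930 sec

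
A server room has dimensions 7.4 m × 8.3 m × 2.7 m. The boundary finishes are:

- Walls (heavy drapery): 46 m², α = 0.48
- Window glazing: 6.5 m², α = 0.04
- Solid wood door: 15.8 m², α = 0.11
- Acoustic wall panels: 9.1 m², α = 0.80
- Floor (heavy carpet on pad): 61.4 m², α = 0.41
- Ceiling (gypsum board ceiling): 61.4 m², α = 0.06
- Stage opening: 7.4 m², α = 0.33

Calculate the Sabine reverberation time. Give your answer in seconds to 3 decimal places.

A = Σ Sᵢαᵢ = 46×0.48 + 6.5×0.04 + 15.8×0.11 + 9.1×0.80 + 61.4×0.41 + 61.4×0.06 + 7.4×0.33 = 62.658 sabins.
Room volume: 165.834 m³.
T = 0.161 V/A = 0.161·165.834/62.658 = 0.426 s.

0.426 seconds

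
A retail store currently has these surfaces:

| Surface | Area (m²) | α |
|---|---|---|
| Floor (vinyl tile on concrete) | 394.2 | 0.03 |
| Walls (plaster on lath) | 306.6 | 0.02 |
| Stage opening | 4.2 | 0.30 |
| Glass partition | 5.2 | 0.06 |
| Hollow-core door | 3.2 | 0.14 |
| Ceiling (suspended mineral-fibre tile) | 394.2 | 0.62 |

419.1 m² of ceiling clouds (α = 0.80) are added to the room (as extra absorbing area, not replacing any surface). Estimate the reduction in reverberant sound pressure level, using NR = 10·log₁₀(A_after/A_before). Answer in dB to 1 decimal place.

3.6 dB

Equivalent absorption area: A_before = 394.2*0.03 + 306.6*0.02 + 4.2*0.30 + 5.2*0.06 + 3.2*0.14 + 394.2*0.62 = 264.382 m².
Added absorption = 419.1 × 0.80 = 335.280 sabins.
A_after = 264.382 + 335.280 = 599.662 sabins.
Reduction = 10 log₁₀(A_after/A_before) = 10 log₁₀(2.2682) = 3.6 dB.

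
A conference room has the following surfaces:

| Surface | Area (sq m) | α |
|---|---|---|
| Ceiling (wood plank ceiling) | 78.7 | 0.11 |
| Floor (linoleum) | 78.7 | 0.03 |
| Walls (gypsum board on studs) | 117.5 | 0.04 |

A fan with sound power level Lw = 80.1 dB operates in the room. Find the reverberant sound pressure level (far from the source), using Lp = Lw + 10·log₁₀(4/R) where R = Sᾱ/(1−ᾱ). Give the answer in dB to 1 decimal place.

73.9 dB

Σ(Sᵢαᵢ) = 78.7×0.11 + 78.7×0.03 + 117.5×0.04 = 15.718; total area S = 274.9 sq m.
ᾱ = 15.718/274.9 = 0.0572; R = Sᾱ/(1−ᾱ) = 15.718/(1−0.0572) = 16.672 sq m.
Lp = Lw + 10 log₁₀(4/R) = 80.1 -6.20 = 73.9 dB.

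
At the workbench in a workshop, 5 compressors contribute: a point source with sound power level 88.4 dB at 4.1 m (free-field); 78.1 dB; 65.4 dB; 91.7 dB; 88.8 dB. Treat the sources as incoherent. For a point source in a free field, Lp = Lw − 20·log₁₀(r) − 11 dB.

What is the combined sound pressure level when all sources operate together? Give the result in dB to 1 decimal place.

Source at 4.1 m: Lp = 88.4 − 20·log₁₀(4.1) − 11 = 65.1 dB.
Sum in the linear (power) domain: Σ 10^(Lᵢ/10) = 10^(65.1/10) + 10^(78.1/10) + 10^(65.4/10) + 10^(91.7/10) + 10^(88.8/10) = 2.309e+09.
L_total = 10·log₁₀(2.309e+09) = 93.6 dB.

93.6 dB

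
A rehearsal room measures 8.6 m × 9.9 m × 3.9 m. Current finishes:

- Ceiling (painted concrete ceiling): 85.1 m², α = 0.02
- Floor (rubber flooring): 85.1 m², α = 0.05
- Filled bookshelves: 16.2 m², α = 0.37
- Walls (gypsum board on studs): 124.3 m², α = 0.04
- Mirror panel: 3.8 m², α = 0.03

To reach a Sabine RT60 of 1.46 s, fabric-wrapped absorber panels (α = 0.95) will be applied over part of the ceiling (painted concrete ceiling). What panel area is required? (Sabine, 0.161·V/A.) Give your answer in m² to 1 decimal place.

Equivalent absorption area: A₁ = 85.1*0.02 + 85.1*0.05 + 16.2*0.37 + 124.3*0.04 + 3.8*0.03 = 17.037 m².
Required A₂ = 0.161·332.046/1.46 = 36.616 sabins.
ΔA needed = 36.616 − 17.037 = 19.579 sabins.
Net gain per m²: Δα = 0.95 − 0.02 = 0.93.
Panel area = 19.579 / 0.93 = 21.1 m².

21.1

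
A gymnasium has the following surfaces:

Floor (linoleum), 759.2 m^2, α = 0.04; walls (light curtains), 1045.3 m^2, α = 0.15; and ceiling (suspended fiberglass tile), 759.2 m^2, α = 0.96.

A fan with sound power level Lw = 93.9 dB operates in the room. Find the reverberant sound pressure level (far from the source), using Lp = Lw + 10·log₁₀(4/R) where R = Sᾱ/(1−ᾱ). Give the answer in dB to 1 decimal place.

68.4 dB

A = 915.995 sabins; S = 2563.7 m^2.
ᾱ = 0.3573, so room constant R = A/(1−ᾱ) = 1425.230 m^2.
Lp = 93.9 + 10·log₁₀(4/1425.230) = 93.9 + (-25.52) = 68.4 dB.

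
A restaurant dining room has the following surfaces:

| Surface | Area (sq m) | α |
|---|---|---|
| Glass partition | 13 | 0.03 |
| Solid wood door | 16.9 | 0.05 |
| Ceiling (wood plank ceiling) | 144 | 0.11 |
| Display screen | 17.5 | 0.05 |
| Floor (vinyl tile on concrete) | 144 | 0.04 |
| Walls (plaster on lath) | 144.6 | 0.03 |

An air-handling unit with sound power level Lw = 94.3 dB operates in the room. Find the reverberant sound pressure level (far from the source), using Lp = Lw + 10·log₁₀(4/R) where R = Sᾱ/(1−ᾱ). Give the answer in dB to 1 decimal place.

Σ(Sᵢαᵢ) = 13×0.03 + 16.9×0.05 + 144×0.11 + 17.5×0.05 + 144×0.04 + 144.6×0.03 = 28.048; total area S = 480.0 sq m.
ᾱ = 0.0584, so room constant R = A/(1−ᾱ) = 29.788 sq m.
Lp = 94.3 + 10·log₁₀(4/29.788) = 94.3 + (-8.72) = 85.6 dB.

85.6 dB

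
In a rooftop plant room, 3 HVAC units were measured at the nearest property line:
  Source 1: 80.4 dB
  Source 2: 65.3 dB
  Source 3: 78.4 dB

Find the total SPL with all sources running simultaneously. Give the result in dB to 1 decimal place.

Converting to relative power and adding: 10^(80.4/10) + 10^(65.3/10) + 10^(78.4/10) = 1.822e+08.
Combined level = 10 log₁₀(1.822e+08) = 82.6 dB.

82.6 dB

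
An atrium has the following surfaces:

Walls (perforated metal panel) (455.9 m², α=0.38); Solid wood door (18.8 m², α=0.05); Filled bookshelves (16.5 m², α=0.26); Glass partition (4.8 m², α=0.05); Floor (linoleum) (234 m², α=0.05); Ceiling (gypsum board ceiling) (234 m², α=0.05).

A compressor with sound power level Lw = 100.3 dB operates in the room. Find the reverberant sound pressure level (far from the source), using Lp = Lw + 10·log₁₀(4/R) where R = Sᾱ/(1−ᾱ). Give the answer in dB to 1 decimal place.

Σ(Sᵢαᵢ) = 455.9·0.38 + 18.8·0.05 + 16.5·0.26 + 4.8·0.05 + 234·0.05 + 234·0.05 = 202.112; total area S = 964.0 m².
ᾱ = 0.2097, so room constant R = A/(1−ᾱ) = 255.741 m².
Lp = 100.3 + 10·log₁₀(4/255.741) = 100.3 + (-18.06) = 82.2 dB.

82.2 dB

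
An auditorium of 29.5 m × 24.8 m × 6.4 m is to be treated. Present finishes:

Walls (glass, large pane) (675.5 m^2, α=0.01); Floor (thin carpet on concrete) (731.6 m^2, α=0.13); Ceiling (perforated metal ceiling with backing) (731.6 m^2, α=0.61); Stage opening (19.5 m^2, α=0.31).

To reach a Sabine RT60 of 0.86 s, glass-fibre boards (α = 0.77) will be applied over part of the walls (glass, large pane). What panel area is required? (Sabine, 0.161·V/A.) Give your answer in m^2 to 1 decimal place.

A₁ = Σ Sᵢαᵢ = 675.5*0.01 + 731.6*0.13 + 731.6*0.61 + 19.5*0.31 = 554.184 sabins.
Required A₂ = 0.161·4682.24/0.86 = 876.559 sabins.
Absorption to add: 876.559 − 554.184 = 322.375 sabins.
Each m^2 of panel replacing the walls (glass, large pane) adds (0.77 − 0.01) = 0.76 sabins.
Panel area = 322.375 / 0.76 = 424.2 m^2.

424.2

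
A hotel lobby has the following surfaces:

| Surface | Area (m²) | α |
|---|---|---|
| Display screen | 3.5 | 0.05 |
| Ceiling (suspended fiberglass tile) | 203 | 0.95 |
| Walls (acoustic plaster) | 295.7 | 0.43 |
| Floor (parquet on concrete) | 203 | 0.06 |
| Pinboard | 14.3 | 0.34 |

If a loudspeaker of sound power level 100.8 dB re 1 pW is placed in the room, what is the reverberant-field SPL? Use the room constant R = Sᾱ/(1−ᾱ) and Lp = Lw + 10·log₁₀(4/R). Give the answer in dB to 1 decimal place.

78.8 dB

A = 337.218 sabins; S = 719.5 m².
ᾱ = 0.4687, so room constant R = A/(1−ᾱ) = 634.704 m².
Lp = 100.8 + 10·log₁₀(4/634.704) = 100.8 + (-22.01) = 78.8 dB.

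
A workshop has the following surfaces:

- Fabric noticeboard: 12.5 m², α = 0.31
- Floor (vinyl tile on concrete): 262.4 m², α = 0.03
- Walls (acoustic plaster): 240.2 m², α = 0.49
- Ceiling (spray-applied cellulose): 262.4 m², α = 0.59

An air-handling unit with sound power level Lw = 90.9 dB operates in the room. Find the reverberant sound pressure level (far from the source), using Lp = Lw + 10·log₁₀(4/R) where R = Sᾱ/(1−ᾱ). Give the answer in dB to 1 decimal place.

Σ(Sᵢαᵢ) = 12.5·0.31 + 262.4·0.03 + 240.2·0.49 + 262.4·0.59 = 284.261; total area S = 777.5 m².
ᾱ = 0.3656, so room constant R = A/(1−ᾱ) = 448.078 m².
Lp = 90.9 + 10·log₁₀(4/448.078) = 90.9 + (-20.49) = 70.4 dB.

70.4 dB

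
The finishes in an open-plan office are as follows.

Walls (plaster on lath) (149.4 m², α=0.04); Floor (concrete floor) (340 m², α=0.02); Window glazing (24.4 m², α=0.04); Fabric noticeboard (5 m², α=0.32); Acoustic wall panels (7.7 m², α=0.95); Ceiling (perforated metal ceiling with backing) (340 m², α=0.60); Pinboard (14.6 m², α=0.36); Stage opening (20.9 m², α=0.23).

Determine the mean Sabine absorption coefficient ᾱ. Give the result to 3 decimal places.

S = Σ Sᵢ = 149.4 + 340 + 24.4 + 5 + 7.7 + 340 + 14.6 + 20.9 = 902.0 m².
Weighted sum Σ Sα = 236.730.
ᾱ = A/S = 0.262.

0.262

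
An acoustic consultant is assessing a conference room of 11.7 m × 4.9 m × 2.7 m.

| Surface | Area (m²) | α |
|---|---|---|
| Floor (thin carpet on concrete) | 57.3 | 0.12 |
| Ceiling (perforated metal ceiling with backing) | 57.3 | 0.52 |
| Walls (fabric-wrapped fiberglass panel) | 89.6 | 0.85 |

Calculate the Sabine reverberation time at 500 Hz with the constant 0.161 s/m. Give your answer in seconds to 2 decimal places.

A = Σ Sᵢαᵢ = 57.3*0.12 + 57.3*0.52 + 89.6*0.85 = 112.832 sabins.
Room volume: 154.791 m³.
T = 0.161 V/A = 0.161·154.791/112.832 = 0.22 s.

0.22 seconds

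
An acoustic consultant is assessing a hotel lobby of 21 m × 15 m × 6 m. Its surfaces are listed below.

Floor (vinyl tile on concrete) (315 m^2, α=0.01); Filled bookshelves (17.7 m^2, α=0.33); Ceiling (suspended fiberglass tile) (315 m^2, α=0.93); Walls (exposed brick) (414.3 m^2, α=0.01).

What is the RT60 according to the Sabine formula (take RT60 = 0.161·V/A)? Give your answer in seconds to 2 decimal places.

0.99 sec

Total absorption A = 315×0.01 + 17.7×0.33 + 315×0.93 + 414.3×0.01
  = 3.150 + 5.841 + 292.950 + 4.143 = 306.084 m^2 sabins.
Volume V = 21 × 15 × 6 = 1890 m³.
Sabine: RT60 = 0.161 × 1890 / 306.084 = 0.99 s.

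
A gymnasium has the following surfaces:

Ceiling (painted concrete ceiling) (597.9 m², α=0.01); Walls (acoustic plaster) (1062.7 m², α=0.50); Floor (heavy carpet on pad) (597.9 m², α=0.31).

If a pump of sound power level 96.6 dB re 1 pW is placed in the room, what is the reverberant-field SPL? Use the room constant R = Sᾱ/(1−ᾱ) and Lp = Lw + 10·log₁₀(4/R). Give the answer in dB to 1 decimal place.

72.4 dB

A = 722.678 sabins; S = 2258.5 m².
ᾱ = 0.3200, so room constant R = A/(1−ᾱ) = 1062.762 m².
Lp = 96.6 + 10·log₁₀(4/1062.762) = 96.6 + (-24.24) = 72.4 dB.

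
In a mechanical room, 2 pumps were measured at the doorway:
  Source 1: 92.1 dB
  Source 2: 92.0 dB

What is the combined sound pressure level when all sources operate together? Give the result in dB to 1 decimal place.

95.1 dB

Σ 10^(Lᵢ/10) = 3.207e+09.
Combined level = 10 log₁₀(3.207e+09) = 95.1 dB.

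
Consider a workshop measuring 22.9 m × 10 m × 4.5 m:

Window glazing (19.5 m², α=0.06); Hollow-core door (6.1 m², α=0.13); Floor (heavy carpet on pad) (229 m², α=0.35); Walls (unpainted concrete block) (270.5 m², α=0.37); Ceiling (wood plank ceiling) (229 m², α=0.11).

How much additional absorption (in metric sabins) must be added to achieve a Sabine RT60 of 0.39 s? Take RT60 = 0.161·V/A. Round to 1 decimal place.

Total absorption A₁ = 19.5·0.06 + 6.1·0.13 + 229·0.35 + 270.5·0.37 + 229·0.11
  = 1.170 + 0.793 + 80.150 + 100.085 + 25.190 = 207.388 m² sabins.
V = 1030.5 m³. Required absorption A₂ = 0.161 × 1030.5 / 0.39 = 425.412 sabins.
ΔA = A₂ − A₁ = 425.412 − 207.388 = 218.0 sabins.

218.0 sabins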